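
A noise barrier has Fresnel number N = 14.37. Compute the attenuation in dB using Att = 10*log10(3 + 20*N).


3 + 20*N = 3 + 20*14.37 = 290.4
Att = 10*log10(290.4) = 24.63 dB


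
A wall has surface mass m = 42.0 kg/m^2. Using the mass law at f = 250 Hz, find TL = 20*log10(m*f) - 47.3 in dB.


m * f = 42.0 * 250 = 10500
20*log10(10500) = 80.4238 dB
TL = 80.4238 - 47.3 = 33.124 dB


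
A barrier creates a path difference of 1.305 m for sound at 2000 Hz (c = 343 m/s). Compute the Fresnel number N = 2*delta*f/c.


N = 2*delta*f/c = 2*delta/lambda, where lambda = c/f
lambda = 343 / 2000 = 0.1715 m
N = 2 * 1.305 / 0.1715 = 15.219


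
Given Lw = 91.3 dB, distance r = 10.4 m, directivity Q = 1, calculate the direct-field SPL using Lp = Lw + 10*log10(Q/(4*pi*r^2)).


4*pi*r^2 = 4*pi*10.4^2 = 1359.18 m^2
Q / (4*pi*r^2) = 1 / 1359.18 = 0.000735738
Lp = 91.3 + 10*log10(0.000735738) = 59.967 dB


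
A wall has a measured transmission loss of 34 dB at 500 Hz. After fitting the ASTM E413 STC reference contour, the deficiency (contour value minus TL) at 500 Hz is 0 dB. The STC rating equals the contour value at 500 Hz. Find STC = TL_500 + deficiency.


By ASTM E413, STC = value of the fitted reference contour at 500 Hz.
Contour value at 500 Hz = TL_500 + deficiency = 34 + 0 = 34
STC = 34


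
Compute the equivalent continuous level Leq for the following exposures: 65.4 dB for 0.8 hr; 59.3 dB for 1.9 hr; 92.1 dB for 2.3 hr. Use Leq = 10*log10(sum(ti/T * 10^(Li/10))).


T_total = 0.8 + 1.9 + 2.3 = 5.0 hr
(0.8/5.0) * 10^(65.4/10) = 554779
(1.9/5.0) * 10^(59.3/10) = 323432
(2.3/5.0) * 10^(92.1/10) = 7.46033e+08
Sum = 554779 + 323432 + 7.46033e+08 = 7.46911e+08
Leq = 10*log10(7.46911e+08) = 88.733 dB


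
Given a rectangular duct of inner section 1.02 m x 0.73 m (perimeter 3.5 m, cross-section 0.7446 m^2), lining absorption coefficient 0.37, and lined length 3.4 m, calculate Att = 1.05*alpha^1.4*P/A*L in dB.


alpha^1.4 = 0.37^1.4 = 0.248589
Attenuation rate = 1.05 * alpha^1.4 * P / A
= 1.05 * 0.248589 * 3.5 / 0.7446 = 1.22692 dB/m
Total Att = 1.22692 * 3.4 = 4.1715 dB


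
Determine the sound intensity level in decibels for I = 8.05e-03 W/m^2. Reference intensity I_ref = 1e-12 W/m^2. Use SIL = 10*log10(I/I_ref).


I / I_ref = 8.05e-03 / 1e-12 = 8.05e+09
SIL = 10 * log10(8.05e+09) = 99.058 dB


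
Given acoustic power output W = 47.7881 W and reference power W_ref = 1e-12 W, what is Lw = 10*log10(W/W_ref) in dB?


W / W_ref = 47.7881 / 1e-12 = 4.77881e+13
Lw = 10 * log10(4.77881e+13) = 136.79 dB


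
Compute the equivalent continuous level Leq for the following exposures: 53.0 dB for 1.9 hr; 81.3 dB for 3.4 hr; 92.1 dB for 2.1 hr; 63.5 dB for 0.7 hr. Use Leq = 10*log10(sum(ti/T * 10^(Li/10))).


T_total = 1.9 + 3.4 + 2.1 + 0.7 = 8.1 hr
(1.9/8.1) * 10^(53.0/10) = 46802.4
(3.4/8.1) * 10^(81.3/10) = 5.66231e+07
(2.1/8.1) * 10^(92.1/10) = 4.20469e+08
(0.7/8.1) * 10^(63.5/10) = 193470
Sum = 46802.4 + 5.66231e+07 + 4.20469e+08 + 193470 = 4.77332e+08
Leq = 10*log10(4.77332e+08) = 86.788 dB


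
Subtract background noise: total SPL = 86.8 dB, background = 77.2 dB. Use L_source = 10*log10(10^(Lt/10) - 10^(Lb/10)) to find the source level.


10^(86.8/10) = 4.7863e+08
10^(77.2/10) = 5.24807e+07
Difference = 4.7863e+08 - 5.24807e+07 = 4.26149e+08
L_source = 10*log10(4.26149e+08) = 86.296 dB


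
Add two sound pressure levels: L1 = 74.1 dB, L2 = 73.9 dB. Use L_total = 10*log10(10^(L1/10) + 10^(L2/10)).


10^(74.1/10) = 2.5704e+07
10^(73.9/10) = 2.45471e+07
Sum = 2.5704e+07 + 2.45471e+07 = 5.02511e+07
L_total = 10*log10(5.02511e+07) = 77.011 dB


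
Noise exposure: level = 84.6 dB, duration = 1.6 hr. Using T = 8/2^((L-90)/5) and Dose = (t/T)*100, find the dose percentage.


T_allowed = 8 / 2^((84.6 - 90)/5) = 16.9123 hr
Dose = 1.6 / 16.9123 * 100 = 9.4606 %


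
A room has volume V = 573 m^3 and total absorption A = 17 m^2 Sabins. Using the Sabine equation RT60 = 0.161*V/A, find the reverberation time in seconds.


RT60 = 0.161 * 573 / 17 = 5.4266 s


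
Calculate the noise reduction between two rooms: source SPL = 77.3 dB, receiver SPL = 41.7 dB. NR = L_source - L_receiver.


NR = L_source - L_receiver (difference between source and receiving room levels)
NR = 77.3 - 41.7 = 35.6 dB


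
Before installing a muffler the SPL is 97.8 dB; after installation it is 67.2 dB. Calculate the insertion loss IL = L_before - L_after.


Insertion loss = SPL without muffler - SPL with muffler
IL = 97.8 - 67.2 = 30.6 dB


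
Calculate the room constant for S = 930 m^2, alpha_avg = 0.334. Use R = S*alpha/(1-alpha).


R = 930 * 0.334 / (1 - 0.334) = 466.4 m^2


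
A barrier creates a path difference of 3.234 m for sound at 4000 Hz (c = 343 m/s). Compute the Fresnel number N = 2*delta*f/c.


N = 2*delta*f/c = 2*delta/lambda, where lambda = c/f
lambda = 343 / 4000 = 0.08575 m
N = 2 * 3.234 / 0.08575 = 75.429


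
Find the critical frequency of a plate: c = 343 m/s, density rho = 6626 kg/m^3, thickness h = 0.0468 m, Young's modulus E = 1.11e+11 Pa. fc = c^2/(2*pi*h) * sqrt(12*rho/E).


12*rho/E = 12*6626/1.11e+11 = 7.16324e-07
sqrt(12*rho/E) = sqrt(7.16324e-07) = 0.000846359
c^2/(2*pi*h) = 343^2/(2*pi*0.0468) = 400094
fc = 400094 * 0.000846359 = 338.62 Hz


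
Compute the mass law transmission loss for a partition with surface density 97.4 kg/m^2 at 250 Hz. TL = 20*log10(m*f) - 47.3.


m * f = 97.4 * 250 = 24350
20*log10(24350) = 87.73 dB
TL = 87.73 - 47.3 = 40.43 dB


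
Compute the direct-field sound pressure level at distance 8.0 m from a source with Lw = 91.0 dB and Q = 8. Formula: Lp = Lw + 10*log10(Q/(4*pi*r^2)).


4*pi*r^2 = 4*pi*8.0^2 = 804.248 m^2
Q / (4*pi*r^2) = 8 / 804.248 = 0.00994718
Lp = 91.0 + 10*log10(0.00994718) = 70.977 dB


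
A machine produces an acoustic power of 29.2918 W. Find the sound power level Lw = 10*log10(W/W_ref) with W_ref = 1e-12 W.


W / W_ref = 29.2918 / 1e-12 = 2.92918e+13
Lw = 10 * log10(2.92918e+13) = 134.67 dB


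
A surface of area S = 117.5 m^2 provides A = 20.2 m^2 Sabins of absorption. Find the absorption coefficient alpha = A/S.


Absorption coefficient = absorbed power / incident power
alpha = A / S = 20.2 / 117.5 = 0.17191


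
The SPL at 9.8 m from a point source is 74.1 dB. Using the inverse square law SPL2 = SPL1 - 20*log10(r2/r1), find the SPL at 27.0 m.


r2/r1 = 27.0/9.8 = 2.7551
Correction = 20*log10(2.7551) = 8.80275 dB
SPL2 = 74.1 - 8.80275 = 65.297 dB


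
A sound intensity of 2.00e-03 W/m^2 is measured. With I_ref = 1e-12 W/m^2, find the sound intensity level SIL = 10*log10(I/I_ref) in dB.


I / I_ref = 2.00e-03 / 1e-12 = 2e+09
SIL = 10 * log10(2e+09) = 93.01 dB


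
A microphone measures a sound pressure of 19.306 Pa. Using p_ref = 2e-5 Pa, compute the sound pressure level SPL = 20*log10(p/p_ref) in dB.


p / p_ref = 19.306 / 2e-5 = 965300
SPL = 20 * log10(965300) = 119.69 dB


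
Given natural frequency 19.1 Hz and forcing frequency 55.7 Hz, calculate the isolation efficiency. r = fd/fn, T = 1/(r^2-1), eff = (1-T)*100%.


r = 55.7 / 19.1 = 2.91623
r^2 - 1 = 2.91623^2 - 1 = 7.5044
T = 1/7.5044 = 0.133255
Efficiency = (1 - 0.133255)*100 = 86.674 %


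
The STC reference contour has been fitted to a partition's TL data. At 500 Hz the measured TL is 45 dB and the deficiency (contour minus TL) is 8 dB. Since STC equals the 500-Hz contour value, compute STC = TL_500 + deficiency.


By ASTM E413, STC = value of the fitted reference contour at 500 Hz.
Contour value at 500 Hz = TL_500 + deficiency = 45 + 8 = 53
STC = 53


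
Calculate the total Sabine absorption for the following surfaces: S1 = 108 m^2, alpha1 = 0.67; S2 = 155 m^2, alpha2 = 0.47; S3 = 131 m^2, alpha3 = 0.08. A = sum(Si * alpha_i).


108 * 0.67 = 72.36
155 * 0.47 = 72.85
131 * 0.08 = 10.48
A_total = 72.36 + 72.85 + 10.48 = 155.69 m^2


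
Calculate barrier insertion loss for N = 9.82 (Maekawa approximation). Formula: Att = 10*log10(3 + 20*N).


3 + 20*N = 3 + 20*9.82 = 199.4
Att = 10*log10(199.4) = 22.997 dB


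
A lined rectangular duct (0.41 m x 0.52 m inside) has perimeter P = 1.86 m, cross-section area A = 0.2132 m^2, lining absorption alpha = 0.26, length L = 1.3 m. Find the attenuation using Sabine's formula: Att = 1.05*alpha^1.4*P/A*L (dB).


alpha^1.4 = 0.26^1.4 = 0.151692
Attenuation rate = 1.05 * alpha^1.4 * P / A
= 1.05 * 0.151692 * 1.86 / 0.2132 = 1.38956 dB/m
Total Att = 1.38956 * 1.3 = 1.8064 dB


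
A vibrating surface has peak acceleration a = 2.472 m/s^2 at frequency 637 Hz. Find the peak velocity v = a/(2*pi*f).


omega = 2*pi*f = 2*pi*637 = 4002.39 rad/s
v = a / omega = 2.472 / 4002.39 = 0.00061763 m/s


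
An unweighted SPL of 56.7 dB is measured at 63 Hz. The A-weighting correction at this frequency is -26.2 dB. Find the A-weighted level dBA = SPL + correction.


A-weighting table: 63 Hz -> -26.2 dB correction
SPL_A = SPL + correction = 56.7 + (-26.2) = 30.5 dBA


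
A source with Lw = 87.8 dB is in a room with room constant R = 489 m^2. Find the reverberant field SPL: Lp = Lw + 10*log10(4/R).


4/R = 4/489 = 0.00817996
Lp = 87.8 + 10*log10(0.00817996) = 66.928 dB


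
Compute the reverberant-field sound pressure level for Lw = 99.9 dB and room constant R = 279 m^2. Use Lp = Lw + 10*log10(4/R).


4/R = 4/279 = 0.0143369
Lp = 99.9 + 10*log10(0.0143369) = 81.465 dB


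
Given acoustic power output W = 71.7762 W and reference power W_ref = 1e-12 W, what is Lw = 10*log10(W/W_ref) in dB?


W / W_ref = 71.7762 / 1e-12 = 7.17762e+13
Lw = 10 * log10(7.17762e+13) = 138.56 dB


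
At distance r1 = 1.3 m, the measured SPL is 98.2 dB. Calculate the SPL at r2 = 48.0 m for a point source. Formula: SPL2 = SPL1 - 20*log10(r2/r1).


r2/r1 = 48.0/1.3 = 36.9231
Correction = 20*log10(36.9231) = 31.346 dB
SPL2 = 98.2 - 31.346 = 66.854 dB


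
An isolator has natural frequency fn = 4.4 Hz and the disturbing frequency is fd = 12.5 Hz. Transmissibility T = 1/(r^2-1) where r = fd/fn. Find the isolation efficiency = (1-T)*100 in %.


r = 12.5 / 4.4 = 2.84091
r^2 - 1 = 2.84091^2 - 1 = 7.07077
T = 1/7.07077 = 0.141427
Efficiency = (1 - 0.141427)*100 = 85.857 %


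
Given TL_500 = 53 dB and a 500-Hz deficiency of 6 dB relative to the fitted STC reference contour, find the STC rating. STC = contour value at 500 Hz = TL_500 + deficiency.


By ASTM E413, STC = value of the fitted reference contour at 500 Hz.
Contour value at 500 Hz = TL_500 + deficiency = 53 + 6 = 59
STC = 59


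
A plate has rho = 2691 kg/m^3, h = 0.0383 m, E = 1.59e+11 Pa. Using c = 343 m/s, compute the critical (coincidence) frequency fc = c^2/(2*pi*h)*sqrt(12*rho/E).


12*rho/E = 12*2691/1.59e+11 = 2.03094e-07
sqrt(12*rho/E) = sqrt(2.03094e-07) = 0.00045066
c^2/(2*pi*h) = 343^2/(2*pi*0.0383) = 488888
fc = 488888 * 0.00045066 = 220.32 Hz


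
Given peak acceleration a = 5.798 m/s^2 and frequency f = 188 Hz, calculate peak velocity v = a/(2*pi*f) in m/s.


omega = 2*pi*f = 2*pi*188 = 1181.24 rad/s
v = a / omega = 5.798 / 1181.24 = 0.0049084 m/s


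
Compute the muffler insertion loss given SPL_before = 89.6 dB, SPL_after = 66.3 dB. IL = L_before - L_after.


Insertion loss = SPL without muffler - SPL with muffler
IL = 89.6 - 66.3 = 23.3 dB


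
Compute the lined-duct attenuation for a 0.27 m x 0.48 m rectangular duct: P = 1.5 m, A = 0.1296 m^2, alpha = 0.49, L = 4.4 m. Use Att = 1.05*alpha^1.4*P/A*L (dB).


alpha^1.4 = 0.49^1.4 = 0.368362
Attenuation rate = 1.05 * alpha^1.4 * P / A
= 1.05 * 0.368362 * 1.5 / 0.1296 = 4.47662 dB/m
Total Att = 4.47662 * 4.4 = 19.697 dB


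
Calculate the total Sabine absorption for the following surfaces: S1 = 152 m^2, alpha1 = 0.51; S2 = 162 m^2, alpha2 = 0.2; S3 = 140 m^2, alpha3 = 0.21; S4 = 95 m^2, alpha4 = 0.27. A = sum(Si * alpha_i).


152 * 0.51 = 77.52
162 * 0.2 = 32.4
140 * 0.21 = 29.4
95 * 0.27 = 25.65
A_total = 77.52 + 32.4 + 29.4 + 25.65 = 164.97 m^2


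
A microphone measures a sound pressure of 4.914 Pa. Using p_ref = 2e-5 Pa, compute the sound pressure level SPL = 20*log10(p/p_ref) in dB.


p / p_ref = 4.914 / 2e-5 = 245700
SPL = 20 * log10(245700) = 107.81 dB


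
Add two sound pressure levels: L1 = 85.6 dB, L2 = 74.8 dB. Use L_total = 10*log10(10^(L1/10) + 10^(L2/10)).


10^(85.6/10) = 3.63078e+08
10^(74.8/10) = 3.01995e+07
Sum = 3.63078e+08 + 3.01995e+07 = 3.93278e+08
L_total = 10*log10(3.93278e+08) = 85.947 dB


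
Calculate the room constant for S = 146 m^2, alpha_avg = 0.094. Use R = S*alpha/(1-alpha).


R = 146 * 0.094 / (1 - 0.094) = 15.148 m^2


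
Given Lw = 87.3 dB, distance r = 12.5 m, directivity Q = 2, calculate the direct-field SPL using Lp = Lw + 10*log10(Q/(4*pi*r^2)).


4*pi*r^2 = 4*pi*12.5^2 = 1963.5 m^2
Q / (4*pi*r^2) = 2 / 1963.5 = 0.00101859
Lp = 87.3 + 10*log10(0.00101859) = 57.38 dB


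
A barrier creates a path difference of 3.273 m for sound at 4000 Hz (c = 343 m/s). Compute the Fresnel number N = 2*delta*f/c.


N = 2*delta*f/c = 2*delta/lambda, where lambda = c/f
lambda = 343 / 4000 = 0.08575 m
N = 2 * 3.273 / 0.08575 = 76.338


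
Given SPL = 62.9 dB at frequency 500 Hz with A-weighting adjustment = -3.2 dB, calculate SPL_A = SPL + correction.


A-weighting table: 500 Hz -> -3.2 dB correction
SPL_A = SPL + correction = 62.9 + (-3.2) = 59.7 dBA


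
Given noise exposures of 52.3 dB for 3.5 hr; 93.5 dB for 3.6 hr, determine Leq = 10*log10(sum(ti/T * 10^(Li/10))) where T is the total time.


T_total = 3.5 + 3.6 = 7.1 hr
(3.5/7.1) * 10^(52.3/10) = 83716.2
(3.6/7.1) * 10^(93.5/10) = 1.13513e+09
Sum = 83716.2 + 1.13513e+09 = 1.13521e+09
Leq = 10*log10(1.13521e+09) = 90.551 dB


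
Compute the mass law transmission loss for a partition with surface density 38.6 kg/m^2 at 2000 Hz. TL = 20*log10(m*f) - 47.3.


m * f = 38.6 * 2000 = 77200
20*log10(77200) = 97.7523 dB
TL = 97.7523 - 47.3 = 50.452 dB


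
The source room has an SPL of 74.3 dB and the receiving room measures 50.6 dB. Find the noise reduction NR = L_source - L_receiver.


NR = L_source - L_receiver (difference between source and receiving room levels)
NR = 74.3 - 50.6 = 23.7 dB


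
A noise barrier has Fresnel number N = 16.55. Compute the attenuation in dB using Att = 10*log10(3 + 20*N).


3 + 20*N = 3 + 20*16.55 = 334
Att = 10*log10(334) = 25.237 dB


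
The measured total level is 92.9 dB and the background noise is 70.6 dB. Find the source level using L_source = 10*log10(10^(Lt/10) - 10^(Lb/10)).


10^(92.9/10) = 1.94984e+09
10^(70.6/10) = 1.14815e+07
Difference = 1.94984e+09 - 1.14815e+07 = 1.93836e+09
L_source = 10*log10(1.93836e+09) = 92.874 dB


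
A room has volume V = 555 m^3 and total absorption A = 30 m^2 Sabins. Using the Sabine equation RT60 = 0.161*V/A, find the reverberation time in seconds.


RT60 = 0.161 * 555 / 30 = 2.9785 s


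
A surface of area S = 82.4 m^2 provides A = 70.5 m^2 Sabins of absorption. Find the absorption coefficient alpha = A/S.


Absorption coefficient = absorbed power / incident power
alpha = A / S = 70.5 / 82.4 = 0.85558


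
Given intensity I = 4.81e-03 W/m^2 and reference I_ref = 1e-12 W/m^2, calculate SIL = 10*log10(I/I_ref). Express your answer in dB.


I / I_ref = 4.81e-03 / 1e-12 = 4.81e+09
SIL = 10 * log10(4.81e+09) = 96.821 dB


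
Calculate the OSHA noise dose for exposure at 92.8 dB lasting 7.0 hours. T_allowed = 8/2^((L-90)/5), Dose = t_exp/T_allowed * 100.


T_allowed = 8 / 2^((92.8 - 90)/5) = 5.42642 hr
Dose = 7.0 / 5.42642 * 100 = 129 %


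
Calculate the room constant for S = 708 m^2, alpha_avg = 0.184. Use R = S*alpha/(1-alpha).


R = 708 * 0.184 / (1 - 0.184) = 159.65 m^2


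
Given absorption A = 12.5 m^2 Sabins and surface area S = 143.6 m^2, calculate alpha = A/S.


Absorption coefficient = absorbed power / incident power
alpha = A / S = 12.5 / 143.6 = 0.087047


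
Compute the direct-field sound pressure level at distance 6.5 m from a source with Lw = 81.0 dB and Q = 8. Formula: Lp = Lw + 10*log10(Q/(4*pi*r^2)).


4*pi*r^2 = 4*pi*6.5^2 = 530.929 m^2
Q / (4*pi*r^2) = 8 / 530.929 = 0.0150679
Lp = 81.0 + 10*log10(0.0150679) = 62.781 dB


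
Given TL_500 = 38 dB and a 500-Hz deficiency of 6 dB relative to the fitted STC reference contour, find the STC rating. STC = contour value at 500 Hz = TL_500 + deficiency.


By ASTM E413, STC = value of the fitted reference contour at 500 Hz.
Contour value at 500 Hz = TL_500 + deficiency = 38 + 6 = 44
STC = 44


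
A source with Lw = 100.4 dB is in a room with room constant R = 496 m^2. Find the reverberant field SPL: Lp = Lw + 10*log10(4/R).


4/R = 4/496 = 0.00806452
Lp = 100.4 + 10*log10(0.00806452) = 79.466 dB


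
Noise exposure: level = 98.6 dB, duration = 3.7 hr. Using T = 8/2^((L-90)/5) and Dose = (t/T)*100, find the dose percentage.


T_allowed = 8 / 2^((98.6 - 90)/5) = 2.42839 hr
Dose = 3.7 / 2.42839 * 100 = 152.36 %


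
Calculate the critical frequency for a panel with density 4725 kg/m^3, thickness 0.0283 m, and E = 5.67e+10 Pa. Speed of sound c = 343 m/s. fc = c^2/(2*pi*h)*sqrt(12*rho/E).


12*rho/E = 12*4725/5.67e+10 = 1e-06
sqrt(12*rho/E) = sqrt(1e-06) = 0.001
c^2/(2*pi*h) = 343^2/(2*pi*0.0283) = 661640
fc = 661640 * 0.001 = 661.64 Hz


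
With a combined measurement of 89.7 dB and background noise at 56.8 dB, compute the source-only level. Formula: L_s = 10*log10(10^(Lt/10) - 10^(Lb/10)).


10^(89.7/10) = 9.33254e+08
10^(56.8/10) = 478630
Difference = 9.33254e+08 - 478630 = 9.32775e+08
L_source = 10*log10(9.32775e+08) = 89.698 dB


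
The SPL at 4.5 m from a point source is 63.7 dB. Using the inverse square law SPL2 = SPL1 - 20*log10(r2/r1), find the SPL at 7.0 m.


r2/r1 = 7.0/4.5 = 1.55556
Correction = 20*log10(1.55556) = 3.83774 dB
SPL2 = 63.7 - 3.83774 = 59.862 dB


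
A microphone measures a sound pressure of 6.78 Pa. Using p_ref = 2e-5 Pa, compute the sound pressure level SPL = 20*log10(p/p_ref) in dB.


p / p_ref = 6.78 / 2e-5 = 339000
SPL = 20 * log10(339000) = 110.6 dB


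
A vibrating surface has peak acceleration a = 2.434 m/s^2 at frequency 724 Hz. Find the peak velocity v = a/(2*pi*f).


omega = 2*pi*f = 2*pi*724 = 4549.03 rad/s
v = a / omega = 2.434 / 4549.03 = 0.00053506 m/s


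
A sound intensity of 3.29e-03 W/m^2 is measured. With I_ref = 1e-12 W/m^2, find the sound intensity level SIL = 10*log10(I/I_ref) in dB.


I / I_ref = 3.29e-03 / 1e-12 = 3.29e+09
SIL = 10 * log10(3.29e+09) = 95.172 dB


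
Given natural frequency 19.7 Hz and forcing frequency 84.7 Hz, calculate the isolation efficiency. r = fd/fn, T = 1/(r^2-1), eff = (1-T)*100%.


r = 84.7 / 19.7 = 4.29949
r^2 - 1 = 4.29949^2 - 1 = 17.4856
T = 1/17.4856 = 0.0571899
Efficiency = (1 - 0.0571899)*100 = 94.281 %


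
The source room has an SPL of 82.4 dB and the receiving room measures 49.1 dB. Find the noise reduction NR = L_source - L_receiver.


NR = L_source - L_receiver (difference between source and receiving room levels)
NR = 82.4 - 49.1 = 33.3 dB


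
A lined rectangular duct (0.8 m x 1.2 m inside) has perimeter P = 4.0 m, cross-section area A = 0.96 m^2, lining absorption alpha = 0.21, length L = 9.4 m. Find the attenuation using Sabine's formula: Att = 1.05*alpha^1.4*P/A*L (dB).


alpha^1.4 = 0.21^1.4 = 0.112488
Attenuation rate = 1.05 * alpha^1.4 * P / A
= 1.05 * 0.112488 * 4.0 / 0.96 = 0.492135 dB/m
Total Att = 0.492135 * 9.4 = 4.6261 dB


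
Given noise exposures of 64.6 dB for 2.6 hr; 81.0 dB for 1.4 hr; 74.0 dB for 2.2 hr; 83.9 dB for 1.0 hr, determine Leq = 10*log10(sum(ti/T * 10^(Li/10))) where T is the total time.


T_total = 2.6 + 1.4 + 2.2 + 1.0 = 7.2 hr
(2.6/7.2) * 10^(64.6/10) = 1.04146e+06
(1.4/7.2) * 10^(81.0/10) = 2.44791e+07
(2.2/7.2) * 10^(74.0/10) = 7.67521e+06
(1.0/7.2) * 10^(83.9/10) = 3.40932e+07
Sum = 1.04146e+06 + 2.44791e+07 + 7.67521e+06 + 3.40932e+07 = 6.7289e+07
Leq = 10*log10(6.7289e+07) = 78.279 dB


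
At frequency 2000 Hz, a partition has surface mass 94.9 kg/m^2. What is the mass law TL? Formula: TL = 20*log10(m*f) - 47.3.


m * f = 94.9 * 2000 = 189800
20*log10(189800) = 105.566 dB
TL = 105.566 - 47.3 = 58.266 dB


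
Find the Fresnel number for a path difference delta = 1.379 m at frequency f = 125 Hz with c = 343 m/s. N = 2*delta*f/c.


N = 2*delta*f/c = 2*delta/lambda, where lambda = c/f
lambda = 343 / 125 = 2.744 m
N = 2 * 1.379 / 2.744 = 1.0051


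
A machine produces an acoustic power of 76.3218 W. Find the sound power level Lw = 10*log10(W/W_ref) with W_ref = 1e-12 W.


W / W_ref = 76.3218 / 1e-12 = 7.63218e+13
Lw = 10 * log10(7.63218e+13) = 138.83 dB


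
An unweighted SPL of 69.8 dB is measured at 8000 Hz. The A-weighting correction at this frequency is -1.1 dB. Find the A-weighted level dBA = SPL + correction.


A-weighting table: 8000 Hz -> -1.1 dB correction
SPL_A = SPL + correction = 69.8 + (-1.1) = 68.7 dBA


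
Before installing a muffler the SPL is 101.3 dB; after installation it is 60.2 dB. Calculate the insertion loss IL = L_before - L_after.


Insertion loss = SPL without muffler - SPL with muffler
IL = 101.3 - 60.2 = 41.1 dB


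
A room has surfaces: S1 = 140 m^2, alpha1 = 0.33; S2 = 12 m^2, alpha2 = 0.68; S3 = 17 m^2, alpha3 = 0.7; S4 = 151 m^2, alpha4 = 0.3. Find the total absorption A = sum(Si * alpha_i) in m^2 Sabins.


140 * 0.33 = 46.2
12 * 0.68 = 8.16
17 * 0.7 = 11.9
151 * 0.3 = 45.3
A_total = 46.2 + 8.16 + 11.9 + 45.3 = 111.56 m^2


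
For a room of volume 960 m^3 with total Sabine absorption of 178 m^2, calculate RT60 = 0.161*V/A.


RT60 = 0.161 * 960 / 178 = 0.86831 s


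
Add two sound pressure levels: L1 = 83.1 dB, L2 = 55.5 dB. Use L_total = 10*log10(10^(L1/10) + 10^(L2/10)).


10^(83.1/10) = 2.04174e+08
10^(55.5/10) = 354813
Sum = 2.04174e+08 + 354813 = 2.04529e+08
L_total = 10*log10(2.04529e+08) = 83.108 dB


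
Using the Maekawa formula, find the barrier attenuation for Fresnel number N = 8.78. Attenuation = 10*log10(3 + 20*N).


3 + 20*N = 3 + 20*8.78 = 178.6
Att = 10*log10(178.6) = 22.519 dB


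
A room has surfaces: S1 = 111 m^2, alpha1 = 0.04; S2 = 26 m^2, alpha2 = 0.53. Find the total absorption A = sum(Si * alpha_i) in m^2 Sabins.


111 * 0.04 = 4.44
26 * 0.53 = 13.78
A_total = 4.44 + 13.78 = 18.22 m^2


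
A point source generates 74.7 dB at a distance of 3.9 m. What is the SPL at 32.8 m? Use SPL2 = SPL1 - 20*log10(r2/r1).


r2/r1 = 32.8/3.9 = 8.41026
Correction = 20*log10(8.41026) = 18.4962 dB
SPL2 = 74.7 - 18.4962 = 56.204 dB


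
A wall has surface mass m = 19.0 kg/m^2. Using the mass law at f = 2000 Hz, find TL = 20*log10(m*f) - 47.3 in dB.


m * f = 19.0 * 2000 = 38000
20*log10(38000) = 91.5957 dB
TL = 91.5957 - 47.3 = 44.296 dB


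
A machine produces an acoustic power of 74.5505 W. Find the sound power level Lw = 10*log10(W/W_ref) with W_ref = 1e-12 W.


W / W_ref = 74.5505 / 1e-12 = 7.45505e+13
Lw = 10 * log10(7.45505e+13) = 138.72 dB


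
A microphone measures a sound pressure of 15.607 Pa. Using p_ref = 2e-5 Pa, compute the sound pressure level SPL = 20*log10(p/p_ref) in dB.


p / p_ref = 15.607 / 2e-5 = 780350
SPL = 20 * log10(780350) = 117.85 dB


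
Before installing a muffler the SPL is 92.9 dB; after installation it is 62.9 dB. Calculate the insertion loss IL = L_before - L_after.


Insertion loss = SPL without muffler - SPL with muffler
IL = 92.9 - 62.9 = 30 dB


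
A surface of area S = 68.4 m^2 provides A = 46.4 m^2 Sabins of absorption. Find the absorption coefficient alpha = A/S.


Absorption coefficient = absorbed power / incident power
alpha = A / S = 46.4 / 68.4 = 0.67836


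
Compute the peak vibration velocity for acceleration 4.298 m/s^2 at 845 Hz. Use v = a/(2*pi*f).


omega = 2*pi*f = 2*pi*845 = 5309.29 rad/s
v = a / omega = 4.298 / 5309.29 = 0.00080952 m/s


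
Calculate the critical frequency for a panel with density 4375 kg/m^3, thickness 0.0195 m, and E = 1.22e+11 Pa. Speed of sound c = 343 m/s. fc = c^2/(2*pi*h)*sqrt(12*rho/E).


12*rho/E = 12*4375/1.22e+11 = 4.30328e-07
sqrt(12*rho/E) = sqrt(4.30328e-07) = 0.000655994
c^2/(2*pi*h) = 343^2/(2*pi*0.0195) = 960227
fc = 960227 * 0.000655994 = 629.9 Hz


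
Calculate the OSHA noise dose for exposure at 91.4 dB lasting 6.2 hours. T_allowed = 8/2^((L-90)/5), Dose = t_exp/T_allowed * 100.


T_allowed = 8 / 2^((91.4 - 90)/5) = 6.58873 hr
Dose = 6.2 / 6.58873 * 100 = 94.1 %


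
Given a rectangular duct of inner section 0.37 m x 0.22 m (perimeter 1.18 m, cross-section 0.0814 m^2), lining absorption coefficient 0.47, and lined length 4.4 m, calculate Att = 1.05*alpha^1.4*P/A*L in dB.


alpha^1.4 = 0.47^1.4 = 0.347486
Attenuation rate = 1.05 * alpha^1.4 * P / A
= 1.05 * 0.347486 * 1.18 / 0.0814 = 5.28913 dB/m
Total Att = 5.28913 * 4.4 = 23.272 dB


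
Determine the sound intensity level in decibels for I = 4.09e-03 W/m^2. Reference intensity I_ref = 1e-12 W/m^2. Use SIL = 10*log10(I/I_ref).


I / I_ref = 4.09e-03 / 1e-12 = 4.09e+09
SIL = 10 * log10(4.09e+09) = 96.117 dB


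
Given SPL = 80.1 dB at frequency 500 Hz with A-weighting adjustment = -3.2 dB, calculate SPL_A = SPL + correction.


A-weighting table: 500 Hz -> -3.2 dB correction
SPL_A = SPL + correction = 80.1 + (-3.2) = 76.9 dBA


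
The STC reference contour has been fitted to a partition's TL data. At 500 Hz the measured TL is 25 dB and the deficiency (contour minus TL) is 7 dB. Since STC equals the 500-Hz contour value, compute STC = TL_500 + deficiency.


By ASTM E413, STC = value of the fitted reference contour at 500 Hz.
Contour value at 500 Hz = TL_500 + deficiency = 25 + 7 = 32
STC = 32


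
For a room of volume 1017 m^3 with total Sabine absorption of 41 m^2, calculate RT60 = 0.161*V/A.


RT60 = 0.161 * 1017 / 41 = 3.9936 s


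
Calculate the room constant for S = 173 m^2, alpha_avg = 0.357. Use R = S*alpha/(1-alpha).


R = 173 * 0.357 / (1 - 0.357) = 96.051 m^2


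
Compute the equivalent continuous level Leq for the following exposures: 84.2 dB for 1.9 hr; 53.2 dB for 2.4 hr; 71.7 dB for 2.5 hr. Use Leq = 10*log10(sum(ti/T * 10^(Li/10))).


T_total = 1.9 + 2.4 + 2.5 = 6.8 hr
(1.9/6.8) * 10^(84.2/10) = 7.34928e+07
(2.4/6.8) * 10^(53.2/10) = 73739.9
(2.5/6.8) * 10^(71.7/10) = 5.4379e+06
Sum = 7.34928e+07 + 73739.9 + 5.4379e+06 = 7.90044e+07
Leq = 10*log10(7.90044e+07) = 78.977 dB


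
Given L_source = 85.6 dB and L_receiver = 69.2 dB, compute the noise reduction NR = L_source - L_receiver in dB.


NR = L_source - L_receiver (difference between source and receiving room levels)
NR = 85.6 - 69.2 = 16.4 dB


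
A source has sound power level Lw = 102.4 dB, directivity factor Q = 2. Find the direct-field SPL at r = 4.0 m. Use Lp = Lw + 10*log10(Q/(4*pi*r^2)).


4*pi*r^2 = 4*pi*4.0^2 = 201.062 m^2
Q / (4*pi*r^2) = 2 / 201.062 = 0.00994718
Lp = 102.4 + 10*log10(0.00994718) = 82.377 dB


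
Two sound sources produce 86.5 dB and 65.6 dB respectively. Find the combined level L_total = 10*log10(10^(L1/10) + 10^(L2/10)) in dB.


10^(86.5/10) = 4.46684e+08
10^(65.6/10) = 3.63078e+06
Sum = 4.46684e+08 + 3.63078e+06 = 4.50315e+08
L_total = 10*log10(4.50315e+08) = 86.535 dB


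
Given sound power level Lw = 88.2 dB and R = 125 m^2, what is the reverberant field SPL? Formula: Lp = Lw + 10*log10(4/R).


4/R = 4/125 = 0.032
Lp = 88.2 + 10*log10(0.032) = 73.251 dB


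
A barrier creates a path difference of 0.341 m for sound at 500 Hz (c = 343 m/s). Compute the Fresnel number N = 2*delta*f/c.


N = 2*delta*f/c = 2*delta/lambda, where lambda = c/f
lambda = 343 / 500 = 0.686 m
N = 2 * 0.341 / 0.686 = 0.99417


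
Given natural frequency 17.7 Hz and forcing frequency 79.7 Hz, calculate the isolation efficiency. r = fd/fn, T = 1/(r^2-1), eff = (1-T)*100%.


r = 79.7 / 17.7 = 4.50282
r^2 - 1 = 4.50282^2 - 1 = 19.2754
T = 1/19.2754 = 0.0518796
Efficiency = (1 - 0.0518796)*100 = 94.812 %


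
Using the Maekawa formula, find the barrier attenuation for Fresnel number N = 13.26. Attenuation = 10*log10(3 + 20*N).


3 + 20*N = 3 + 20*13.26 = 268.2
Att = 10*log10(268.2) = 24.285 dB


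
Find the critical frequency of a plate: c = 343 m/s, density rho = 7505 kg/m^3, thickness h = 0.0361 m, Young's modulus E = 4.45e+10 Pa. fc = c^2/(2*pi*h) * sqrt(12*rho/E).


12*rho/E = 12*7505/4.45e+10 = 2.02382e-06
sqrt(12*rho/E) = sqrt(2.02382e-06) = 0.00142261
c^2/(2*pi*h) = 343^2/(2*pi*0.0361) = 518682
fc = 518682 * 0.00142261 = 737.88 Hz


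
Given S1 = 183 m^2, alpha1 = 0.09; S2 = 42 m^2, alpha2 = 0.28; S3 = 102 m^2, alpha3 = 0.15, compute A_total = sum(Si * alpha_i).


183 * 0.09 = 16.47
42 * 0.28 = 11.76
102 * 0.15 = 15.3
A_total = 16.47 + 11.76 + 15.3 = 43.53 m^2


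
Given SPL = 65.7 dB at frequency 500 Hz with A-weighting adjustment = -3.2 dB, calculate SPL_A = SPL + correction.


A-weighting table: 500 Hz -> -3.2 dB correction
SPL_A = SPL + correction = 65.7 + (-3.2) = 62.5 dBA


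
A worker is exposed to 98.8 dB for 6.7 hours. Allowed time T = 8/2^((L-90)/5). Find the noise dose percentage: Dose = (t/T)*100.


T_allowed = 8 / 2^((98.8 - 90)/5) = 2.36199 hr
Dose = 6.7 / 2.36199 * 100 = 283.66 %


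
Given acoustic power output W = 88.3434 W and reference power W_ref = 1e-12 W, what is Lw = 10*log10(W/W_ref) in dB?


W / W_ref = 88.3434 / 1e-12 = 8.83434e+13
Lw = 10 * log10(8.83434e+13) = 139.46 dB


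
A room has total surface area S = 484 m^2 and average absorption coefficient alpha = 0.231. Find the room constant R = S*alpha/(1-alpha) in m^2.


R = 484 * 0.231 / (1 - 0.231) = 145.39 m^2


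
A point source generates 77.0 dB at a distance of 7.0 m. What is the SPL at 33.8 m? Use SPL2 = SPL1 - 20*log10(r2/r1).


r2/r1 = 33.8/7.0 = 4.82857
Correction = 20*log10(4.82857) = 13.6764 dB
SPL2 = 77.0 - 13.6764 = 63.324 dB


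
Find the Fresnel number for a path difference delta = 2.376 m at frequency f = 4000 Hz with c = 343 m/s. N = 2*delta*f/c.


N = 2*delta*f/c = 2*delta/lambda, where lambda = c/f
lambda = 343 / 4000 = 0.08575 m
N = 2 * 2.376 / 0.08575 = 55.417


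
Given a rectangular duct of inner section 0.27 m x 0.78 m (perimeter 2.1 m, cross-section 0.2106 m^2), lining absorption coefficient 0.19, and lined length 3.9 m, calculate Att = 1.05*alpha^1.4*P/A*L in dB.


alpha^1.4 = 0.19^1.4 = 0.0977811
Attenuation rate = 1.05 * alpha^1.4 * P / A
= 1.05 * 0.0977811 * 2.1 / 0.2106 = 1.02378 dB/m
Total Att = 1.02378 * 3.9 = 3.9927 dB


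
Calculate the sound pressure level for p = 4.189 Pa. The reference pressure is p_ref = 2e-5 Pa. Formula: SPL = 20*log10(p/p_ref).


p / p_ref = 4.189 / 2e-5 = 209450
SPL = 20 * log10(209450) = 106.42 dB


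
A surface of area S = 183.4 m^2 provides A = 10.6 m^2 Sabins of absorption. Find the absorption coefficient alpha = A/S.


Absorption coefficient = absorbed power / incident power
alpha = A / S = 10.6 / 183.4 = 0.057797


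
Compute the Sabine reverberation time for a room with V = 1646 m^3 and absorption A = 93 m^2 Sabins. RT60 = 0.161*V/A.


RT60 = 0.161 * 1646 / 93 = 2.8495 s


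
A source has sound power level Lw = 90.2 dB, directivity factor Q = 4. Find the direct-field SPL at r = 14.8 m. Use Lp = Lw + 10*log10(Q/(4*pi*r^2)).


4*pi*r^2 = 4*pi*14.8^2 = 2752.54 m^2
Q / (4*pi*r^2) = 4 / 2752.54 = 0.0014532
Lp = 90.2 + 10*log10(0.0014532) = 61.823 dB


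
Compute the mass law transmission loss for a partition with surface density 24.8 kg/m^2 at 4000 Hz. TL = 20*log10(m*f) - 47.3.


m * f = 24.8 * 4000 = 99200
20*log10(99200) = 99.9302 dB
TL = 99.9302 - 47.3 = 52.63 dB


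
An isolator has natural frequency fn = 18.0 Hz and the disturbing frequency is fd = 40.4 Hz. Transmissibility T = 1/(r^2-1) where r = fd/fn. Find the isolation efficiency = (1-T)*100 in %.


r = 40.4 / 18.0 = 2.24444
r^2 - 1 = 2.24444^2 - 1 = 4.03751
T = 1/4.03751 = 0.247677
Efficiency = (1 - 0.247677)*100 = 75.232 %


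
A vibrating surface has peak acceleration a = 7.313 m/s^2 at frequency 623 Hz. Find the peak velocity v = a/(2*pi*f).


omega = 2*pi*f = 2*pi*623 = 3914.42 rad/s
v = a / omega = 7.313 / 3914.42 = 0.0018682 m/s


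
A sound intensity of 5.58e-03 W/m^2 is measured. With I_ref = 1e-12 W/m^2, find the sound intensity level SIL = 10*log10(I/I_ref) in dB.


I / I_ref = 5.58e-03 / 1e-12 = 5.58e+09
SIL = 10 * log10(5.58e+09) = 97.466 dB


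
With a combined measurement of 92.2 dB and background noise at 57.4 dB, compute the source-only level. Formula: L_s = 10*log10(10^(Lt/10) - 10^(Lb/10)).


10^(92.2/10) = 1.65959e+09
10^(57.4/10) = 549541
Difference = 1.65959e+09 - 549541 = 1.65904e+09
L_source = 10*log10(1.65904e+09) = 92.199 dB


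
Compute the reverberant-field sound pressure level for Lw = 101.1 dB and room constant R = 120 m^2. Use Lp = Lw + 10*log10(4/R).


4/R = 4/120 = 0.0333333
Lp = 101.1 + 10*log10(0.0333333) = 86.329 dB


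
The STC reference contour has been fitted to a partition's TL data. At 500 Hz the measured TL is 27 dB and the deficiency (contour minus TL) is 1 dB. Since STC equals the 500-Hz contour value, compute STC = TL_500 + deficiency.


By ASTM E413, STC = value of the fitted reference contour at 500 Hz.
Contour value at 500 Hz = TL_500 + deficiency = 27 + 1 = 28
STC = 28


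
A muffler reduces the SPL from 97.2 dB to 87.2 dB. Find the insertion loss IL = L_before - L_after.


Insertion loss = SPL without muffler - SPL with muffler
IL = 97.2 - 87.2 = 10 dB


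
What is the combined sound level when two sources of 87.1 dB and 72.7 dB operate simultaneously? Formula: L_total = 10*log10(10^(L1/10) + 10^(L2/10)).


10^(87.1/10) = 5.12861e+08
10^(72.7/10) = 1.86209e+07
Sum = 5.12861e+08 + 1.86209e+07 = 5.31482e+08
L_total = 10*log10(5.31482e+08) = 87.255 dB


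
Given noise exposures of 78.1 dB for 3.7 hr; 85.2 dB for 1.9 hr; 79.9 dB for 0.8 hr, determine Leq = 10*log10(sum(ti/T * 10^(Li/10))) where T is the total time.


T_total = 3.7 + 1.9 + 0.8 = 6.4 hr
(3.7/6.4) * 10^(78.1/10) = 3.73269e+07
(1.9/6.4) * 10^(85.2/10) = 9.83046e+07
(0.8/6.4) * 10^(79.9/10) = 1.22155e+07
Sum = 3.73269e+07 + 9.83046e+07 + 1.22155e+07 = 1.47847e+08
Leq = 10*log10(1.47847e+08) = 81.698 dB


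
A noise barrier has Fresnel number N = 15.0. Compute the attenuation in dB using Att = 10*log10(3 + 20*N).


3 + 20*N = 3 + 20*15.0 = 303
Att = 10*log10(303) = 24.814 dB


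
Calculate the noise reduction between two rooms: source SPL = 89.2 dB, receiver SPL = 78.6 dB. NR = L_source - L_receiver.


NR = L_source - L_receiver (difference between source and receiving room levels)
NR = 89.2 - 78.6 = 10.6 dB


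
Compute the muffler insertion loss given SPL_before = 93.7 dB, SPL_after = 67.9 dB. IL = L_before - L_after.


Insertion loss = SPL without muffler - SPL with muffler
IL = 93.7 - 67.9 = 25.8 dB


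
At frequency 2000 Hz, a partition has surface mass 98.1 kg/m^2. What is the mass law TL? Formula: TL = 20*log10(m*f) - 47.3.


m * f = 98.1 * 2000 = 196200
20*log10(196200) = 105.854 dB
TL = 105.854 - 47.3 = 58.554 dB


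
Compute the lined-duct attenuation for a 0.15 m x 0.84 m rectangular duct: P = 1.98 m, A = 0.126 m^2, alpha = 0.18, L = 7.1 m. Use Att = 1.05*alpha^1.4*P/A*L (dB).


alpha^1.4 = 0.18^1.4 = 0.0906529
Attenuation rate = 1.05 * alpha^1.4 * P / A
= 1.05 * 0.0906529 * 1.98 / 0.126 = 1.49577 dB/m
Total Att = 1.49577 * 7.1 = 10.62 dB


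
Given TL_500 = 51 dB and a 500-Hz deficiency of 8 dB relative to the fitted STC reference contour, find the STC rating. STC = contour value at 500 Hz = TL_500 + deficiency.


By ASTM E413, STC = value of the fitted reference contour at 500 Hz.
Contour value at 500 Hz = TL_500 + deficiency = 51 + 8 = 59
STC = 59


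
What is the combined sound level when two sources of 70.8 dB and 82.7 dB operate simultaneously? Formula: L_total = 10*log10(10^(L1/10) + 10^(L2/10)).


10^(70.8/10) = 1.20226e+07
10^(82.7/10) = 1.86209e+08
Sum = 1.20226e+07 + 1.86209e+08 = 1.98232e+08
L_total = 10*log10(1.98232e+08) = 82.972 dB


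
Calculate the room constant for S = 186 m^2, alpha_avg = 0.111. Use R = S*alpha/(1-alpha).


R = 186 * 0.111 / (1 - 0.111) = 23.224 m^2


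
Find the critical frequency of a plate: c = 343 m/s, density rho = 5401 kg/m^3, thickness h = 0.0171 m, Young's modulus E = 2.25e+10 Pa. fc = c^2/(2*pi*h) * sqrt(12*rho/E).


12*rho/E = 12*5401/2.25e+10 = 2.88053e-06
sqrt(12*rho/E) = sqrt(2.88053e-06) = 0.00169721
c^2/(2*pi*h) = 343^2/(2*pi*0.0171) = 1.095e+06
fc = 1.095e+06 * 0.00169721 = 1858.4 Hz


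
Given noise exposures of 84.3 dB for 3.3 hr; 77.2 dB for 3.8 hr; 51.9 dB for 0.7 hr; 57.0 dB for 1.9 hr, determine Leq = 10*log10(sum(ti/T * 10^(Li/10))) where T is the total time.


T_total = 3.3 + 3.8 + 0.7 + 1.9 = 9.7 hr
(3.3/9.7) * 10^(84.3/10) = 9.15677e+07
(3.8/9.7) * 10^(77.2/10) = 2.05595e+07
(0.7/9.7) * 10^(51.9/10) = 11177
(1.9/9.7) * 10^(57.0/10) = 98170.7
Sum = 9.15677e+07 + 2.05595e+07 + 11177 + 98170.7 = 1.12237e+08
Leq = 10*log10(1.12237e+08) = 80.501 dB


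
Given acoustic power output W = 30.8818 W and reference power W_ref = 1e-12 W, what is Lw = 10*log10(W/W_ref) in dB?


W / W_ref = 30.8818 / 1e-12 = 3.08818e+13
Lw = 10 * log10(3.08818e+13) = 134.9 dB


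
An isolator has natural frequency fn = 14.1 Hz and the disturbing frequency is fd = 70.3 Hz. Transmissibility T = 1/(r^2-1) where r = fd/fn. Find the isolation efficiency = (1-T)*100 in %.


r = 70.3 / 14.1 = 4.98582
r^2 - 1 = 4.98582^2 - 1 = 23.8584
T = 1/23.8584 = 0.041914
Efficiency = (1 - 0.041914)*100 = 95.809 %


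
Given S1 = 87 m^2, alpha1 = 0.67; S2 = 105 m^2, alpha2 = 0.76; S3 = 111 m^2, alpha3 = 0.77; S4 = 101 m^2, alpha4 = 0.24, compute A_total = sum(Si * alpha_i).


87 * 0.67 = 58.29
105 * 0.76 = 79.8
111 * 0.77 = 85.47
101 * 0.24 = 24.24
A_total = 58.29 + 79.8 + 85.47 + 24.24 = 247.8 m^2


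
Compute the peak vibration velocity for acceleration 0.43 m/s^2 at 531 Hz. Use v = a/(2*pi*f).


omega = 2*pi*f = 2*pi*531 = 3336.37 rad/s
v = a / omega = 0.43 / 3336.37 = 0.00012888 m/s


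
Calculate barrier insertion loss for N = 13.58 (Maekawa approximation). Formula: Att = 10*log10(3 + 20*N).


3 + 20*N = 3 + 20*13.58 = 274.6
Att = 10*log10(274.6) = 24.387 dB


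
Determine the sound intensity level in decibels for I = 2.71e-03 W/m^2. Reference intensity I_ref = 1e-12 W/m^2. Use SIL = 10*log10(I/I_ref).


I / I_ref = 2.71e-03 / 1e-12 = 2.71e+09
SIL = 10 * log10(2.71e+09) = 94.33 dB


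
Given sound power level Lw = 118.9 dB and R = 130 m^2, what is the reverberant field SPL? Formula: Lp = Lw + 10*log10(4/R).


4/R = 4/130 = 0.0307692
Lp = 118.9 + 10*log10(0.0307692) = 103.78 dB


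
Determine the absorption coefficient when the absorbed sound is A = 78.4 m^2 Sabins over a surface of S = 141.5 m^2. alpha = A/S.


Absorption coefficient = absorbed power / incident power
alpha = A / S = 78.4 / 141.5 = 0.55406


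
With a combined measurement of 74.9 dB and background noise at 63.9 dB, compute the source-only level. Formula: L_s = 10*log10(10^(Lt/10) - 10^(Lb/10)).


10^(74.9/10) = 3.0903e+07
10^(63.9/10) = 2.45471e+06
Difference = 3.0903e+07 - 2.45471e+06 = 2.84483e+07
L_source = 10*log10(2.84483e+07) = 74.541 dB


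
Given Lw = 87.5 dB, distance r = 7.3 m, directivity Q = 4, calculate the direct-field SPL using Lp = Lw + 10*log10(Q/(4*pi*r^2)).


4*pi*r^2 = 4*pi*7.3^2 = 669.662 m^2
Q / (4*pi*r^2) = 4 / 669.662 = 0.00597316
Lp = 87.5 + 10*log10(0.00597316) = 65.262 dB


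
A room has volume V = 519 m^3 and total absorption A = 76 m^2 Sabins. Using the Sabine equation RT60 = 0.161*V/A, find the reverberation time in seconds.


RT60 = 0.161 * 519 / 76 = 1.0995 s


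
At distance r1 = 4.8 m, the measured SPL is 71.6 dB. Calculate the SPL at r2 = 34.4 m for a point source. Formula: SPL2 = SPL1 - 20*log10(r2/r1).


r2/r1 = 34.4/4.8 = 7.16667
Correction = 20*log10(7.16667) = 17.1063 dB
SPL2 = 71.6 - 17.1063 = 54.494 dB
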